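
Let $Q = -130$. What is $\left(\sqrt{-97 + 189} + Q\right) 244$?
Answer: $-31720 + 488 \sqrt{23} \approx -29380.0$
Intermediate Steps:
$\left(\sqrt{-97 + 189} + Q\right) 244 = \left(\sqrt{-97 + 189} - 130\right) 244 = \left(\sqrt{92} - 130\right) 244 = \left(2 \sqrt{23} - 130\right) 244 = \left(-130 + 2 \sqrt{23}\right) 244 = -31720 + 488 \sqrt{23}$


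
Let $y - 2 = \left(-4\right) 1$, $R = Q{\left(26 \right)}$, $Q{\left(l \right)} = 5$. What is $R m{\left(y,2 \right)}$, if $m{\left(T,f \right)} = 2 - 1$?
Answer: $5$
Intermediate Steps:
$R = 5$
$y = -2$ ($y = 2 - 4 = -2$)
$m{\left(T,f \right)} = 1$
$R m{\left(y,2 \right)} = 5 \cdot 1 = 5$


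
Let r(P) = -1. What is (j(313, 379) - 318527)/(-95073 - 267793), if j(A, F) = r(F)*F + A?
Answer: 318593/362866 ≈ 0.87799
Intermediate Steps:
j(A, F) = A - F (j(A, F) = -F + A = A - F)
(j(313, 379) - 318527)/(-95073 - 267793) = ((313 - 1*379) - 318527)/(-95073 - 267793) = ((313 - 379) - 318527)/(-362866) = (-66 - 318527)*(-1/362866) = -318593*(-1/362866) = 318593/362866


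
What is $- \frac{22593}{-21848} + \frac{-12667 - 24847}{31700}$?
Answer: $- \frac{25851943}{173145400} \approx -0.14931$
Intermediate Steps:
$- \frac{22593}{-21848} + \frac{-12667 - 24847}{31700} = \left(-22593\right) \left(- \frac{1}{21848}\right) - \frac{18757}{15850} = \frac{22593}{21848} - \frac{18757}{15850} = - \frac{25851943}{173145400}$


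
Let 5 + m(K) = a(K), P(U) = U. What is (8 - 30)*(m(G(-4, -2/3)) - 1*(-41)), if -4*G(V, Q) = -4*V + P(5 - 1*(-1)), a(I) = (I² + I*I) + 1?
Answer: -2145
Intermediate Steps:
a(I) = 1 + 2*I² (a(I) = (I² + I²) + 1 = 2*I² + 1 = 1 + 2*I²)
G(V, Q) = -3/2 + V (G(V, Q) = -(-4*V + (5 - 1*(-1)))/4 = -(-4*V + (5 + 1))/4 = -(-4*V + 6)/4 = -(6 - 4*V)/4 = -3/2 + V)
m(K) = -4 + 2*K² (m(K) = -5 + (1 + 2*K²) = -4 + 2*K²)
(8 - 30)*(m(G(-4, -2/3)) - 1*(-41)) = (8 - 30)*((-4 + 2*(-3/2 - 4)²) - 1*(-41)) = -22*((-4 + 2*(-11/2)²) + 41) = -22*((-4 + 2*(121/4)) + 41) = -22*((-4 + 121/2) + 41) = -22*(113/2 + 41) = -22*195/2 = -2145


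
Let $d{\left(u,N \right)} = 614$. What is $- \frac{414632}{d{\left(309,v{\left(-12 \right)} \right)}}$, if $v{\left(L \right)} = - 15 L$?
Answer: $- \frac{207316}{307} \approx -675.3$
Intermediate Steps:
$- \frac{414632}{d{\left(309,v{\left(-12 \right)} \right)}} = - \frac{414632}{614} = \left(-414632\right) \frac{1}{614} = - \frac{207316}{307}$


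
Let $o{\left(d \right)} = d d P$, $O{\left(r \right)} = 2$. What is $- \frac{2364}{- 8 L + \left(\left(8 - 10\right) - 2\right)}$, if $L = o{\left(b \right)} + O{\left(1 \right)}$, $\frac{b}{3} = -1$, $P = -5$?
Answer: $- \frac{591}{85} \approx -6.9529$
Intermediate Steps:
$b = -3$ ($b = 3 \left(-1\right) = -3$)
$o{\left(d \right)} = - 5 d^{2}$ ($o{\left(d \right)} = d d \left(-5\right) = d^{2} \left(-5\right) = - 5 d^{2}$)
$L = -43$ ($L = - 5 \left(-3\right)^{2} + 2 = \left(-5\right) 9 + 2 = -45 + 2 = -43$)
$- \frac{2364}{- 8 L + \left(\left(8 - 10\right) - 2\right)} = - \frac{2364}{\left(-8\right) \left(-43\right) + \left(\left(8 - 10\right) - 2\right)} = - \frac{2364}{344 - 4} = - \frac{2364}{340} = \left(-2364\right) \frac{1}{340} = - \frac{591}{85}$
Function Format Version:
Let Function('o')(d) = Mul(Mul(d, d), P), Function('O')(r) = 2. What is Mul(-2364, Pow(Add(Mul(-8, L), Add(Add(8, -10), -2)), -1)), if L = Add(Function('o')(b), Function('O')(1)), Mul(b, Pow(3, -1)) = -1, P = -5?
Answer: Rational(-591, 85) ≈ -6.9529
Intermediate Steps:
b = -3 (b = Mul(3, -1) = -3)
Function('o')(d) = Mul(-5, Pow(d, 2)) (Function('o')(d) = Mul(Mul(d, d), -5) = Mul(Pow(d, 2), -5) = Mul(-5, Pow(d, 2)))
L = -43 (L = Add(Mul(-5, Pow(-3, 2)), 2) = Add(Mul(-5, 9), 2) = Add(-45, 2) = -43)
Mul(-2364, Pow(Add(Mul(-8, L), Add(Add(8, -10), -2)), -1)) = Mul(-2364, Pow(Add(Mul(-8, -43), Add(Add(8, -10), -2)), -1)) = Mul(-2364, Pow(Add(344, Add(-2, -2)), -1)) = Mul(-2364, Pow(Add(344, -4), -1)) = Mul(-2364, Pow(340, -1)) = Mul(-2364, Rational(1, 340)) = Rational(-591, 85)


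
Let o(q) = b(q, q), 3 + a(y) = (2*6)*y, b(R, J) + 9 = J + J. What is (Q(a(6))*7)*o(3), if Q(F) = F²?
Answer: -99981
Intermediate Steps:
b(R, J) = -9 + 2*J (b(R, J) = -9 + (J + J) = -9 + 2*J)
a(y) = -3 + 12*y (a(y) = -3 + (2*6)*y = -3 + 12*y)
o(q) = -9 + 2*q
(Q(a(6))*7)*o(3) = ((-3 + 12*6)²*7)*(-9 + 2*3) = ((-3 + 72)²*7)*(-9 + 6) = (69²*7)*(-3) = (4761*7)*(-3) = 33327*(-3) = -99981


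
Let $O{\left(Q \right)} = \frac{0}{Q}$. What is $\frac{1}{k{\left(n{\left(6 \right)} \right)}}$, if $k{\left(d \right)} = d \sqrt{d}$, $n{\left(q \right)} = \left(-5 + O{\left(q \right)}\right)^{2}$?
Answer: $\frac{1}{125} \approx 0.008$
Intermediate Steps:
$O{\left(Q \right)} = 0$
$n{\left(q \right)} = 25$ ($n{\left(q \right)} = \left(-5 + 0\right)^{2} = \left(-5\right)^{2} = 25$)
$k{\left(d \right)} = d^{\frac{3}{2}}$
$\frac{1}{k{\left(n{\left(6 \right)} \right)}} = \frac{1}{25^{\frac{3}{2}}} = \frac{1}{125}$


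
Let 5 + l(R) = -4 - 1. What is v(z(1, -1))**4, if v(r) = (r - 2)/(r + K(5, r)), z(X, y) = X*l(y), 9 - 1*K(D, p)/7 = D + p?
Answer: 81/234256 ≈ 0.00034578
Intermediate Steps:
l(R) = -10 (l(R) = -5 + (-4 - 1) = -5 - 5 = -10)
K(D, p) = 63 - 7*D - 7*p (K(D, p) = 63 - 7*(D + p) = 63 + (-7*D - 7*p) = 63 - 7*D - 7*p)
z(X, y) = -10*X (z(X, y) = X*(-10) = -10*X)
v(r) = (-2 + r)/(28 - 6*r) (v(r) = (r - 2)/(r + (63 - 7*5 - 7*r)) = (-2 + r)/(r + (63 - 35 - 7*r)) = (-2 + r)/(r + (28 - 7*r)) = (-2 + r)/(28 - 6*r))
v(z(1, -1))**4 = ((2 - (-10))/(2*(-14 + 3*(-10*1))))**4 = ((2 - 1*(-10))/(2*(-14 + 3*(-10))))**4 = ((2 + 10)/(2*(-14 - 30)))**4 = ((1/2)*12/(-44))**4 = ((1/2)*(-1/44)*12)**4 = (-3/22)**4 = 81/234256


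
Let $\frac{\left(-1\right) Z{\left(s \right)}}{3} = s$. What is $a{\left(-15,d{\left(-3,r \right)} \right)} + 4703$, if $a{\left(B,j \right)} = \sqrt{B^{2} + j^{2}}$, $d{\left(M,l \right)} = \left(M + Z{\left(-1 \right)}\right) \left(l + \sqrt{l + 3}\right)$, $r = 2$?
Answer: $4718$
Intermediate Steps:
$Z{\left(s \right)} = - 3 s$
$d{\left(M,l \right)} = \left(3 + M\right) \left(l + \sqrt{3 + l}\right)$ ($d{\left(M,l \right)} = \left(M - -3\right) \left(l + \sqrt{l + 3}\right) = \left(M + 3\right) \left(l + \sqrt{3 + l}\right) = \left(3 + M\right) \left(l + \sqrt{3 + l}\right)$)
$a{\left(-15,d{\left(-3,r \right)} \right)} + 4703 = \sqrt{\left(-15\right)^{2} + \left(3 \cdot 2 + 3 \sqrt{3 + 2} - 6 - 3 \sqrt{3 + 2}\right)^{2}} + 4703 = \sqrt{225 + \left(6 + 3 \sqrt{5} - 6 - 3 \sqrt{5}\right)^{2}} + 4703 = \sqrt{225 + 0^{2}} + 4703 = \sqrt{225 + 0} + 4703 = \sqrt{225} + 4703 = 15 + 4703 = 4718$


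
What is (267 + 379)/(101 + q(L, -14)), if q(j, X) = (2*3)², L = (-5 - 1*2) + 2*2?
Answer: 646/137 ≈ 4.7153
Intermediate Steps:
L = -3 (L = (-5 - 2) + 4 = -7 + 4 = -3)
q(j, X) = 36 (q(j, X) = 6² = 36)
(267 + 379)/(101 + q(L, -14)) = (267 + 379)/(101 + 36) = 646/137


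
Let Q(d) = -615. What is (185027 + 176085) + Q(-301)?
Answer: 360497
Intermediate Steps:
(185027 + 176085) + Q(-301) = (185027 + 176085) - 615 = 361112 - 615 = 360497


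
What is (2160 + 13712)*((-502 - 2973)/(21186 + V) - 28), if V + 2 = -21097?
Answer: -93819392/87 ≈ -1.0784e+6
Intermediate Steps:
V = -21099 (V = -2 - 21097 = -21099)
(2160 + 13712)*((-502 - 2973)/(21186 + V) - 28) = (2160 + 13712)*((-502 - 2973)/(21186 - 21099) - 28) = 15872*(-3475/87 - 28) = 15872*(-5911/87) = -93819392/87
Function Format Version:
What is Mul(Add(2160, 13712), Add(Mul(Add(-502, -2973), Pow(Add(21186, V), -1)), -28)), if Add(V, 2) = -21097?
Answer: Rational(-93819392, 87) ≈ -1.0784e+6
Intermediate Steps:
V = -21099 (V = Add(-2, -21097) = -21099)
Mul(Add(2160, 13712), Add(Mul(Add(-502, -2973), Pow(Add(21186, V), -1)), -28)) = Mul(Add(2160, 13712), Add(Mul(Add(-502, -2973), Pow(Add(21186, -21099), -1)), -28)) = Mul(15872, Add(Mul(-3475, Pow(87, -1)), -28)) = Mul(15872, Add(Mul(-3475, Rational(1, 87)), -28)) = Mul(15872, Add(Rational(-3475, 87), -28)) = Mul(15872, Rational(-5911, 87)) = Rational(-93819392, 87)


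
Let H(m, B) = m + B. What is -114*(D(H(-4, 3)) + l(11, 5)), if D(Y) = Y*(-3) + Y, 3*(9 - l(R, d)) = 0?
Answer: -1254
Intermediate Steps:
H(m, B) = B + m
l(R, d) = 9 (l(R, d) = 9 - ⅓*0 = 9 + 0 = 9)
D(Y) = -2*Y (D(Y) = -3*Y + Y = -2*Y)
-114*(D(H(-4, 3)) + l(11, 5)) = -114*(-2*(3 - 4) + 9) = -114*(-2*(-1) + 9) = -114*(2 + 9) = -114*11 = -1254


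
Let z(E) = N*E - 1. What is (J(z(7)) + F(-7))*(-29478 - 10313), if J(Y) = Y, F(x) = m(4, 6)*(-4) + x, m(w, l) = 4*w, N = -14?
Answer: 6764470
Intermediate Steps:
z(E) = -1 - 14*E (z(E) = -14*E - 1 = -1 - 14*E)
F(x) = -64 + x (F(x) = (4*4)*(-4) + x = 16*(-4) + x = -64 + x)
(J(z(7)) + F(-7))*(-29478 - 10313) = ((-1 - 14*7) + (-64 - 7))*(-29478 - 10313) = ((-1 - 98) - 71)*(-39791) = (-99 - 71)*(-39791) = -170*(-39791) = 6764470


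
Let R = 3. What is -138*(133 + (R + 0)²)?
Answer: -19596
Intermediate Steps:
-138*(133 + (R + 0)²) = -138*(133 + (3 + 0)²) = -138*(133 + 3²) = -138*(133 + 9) = -138*142 = -19596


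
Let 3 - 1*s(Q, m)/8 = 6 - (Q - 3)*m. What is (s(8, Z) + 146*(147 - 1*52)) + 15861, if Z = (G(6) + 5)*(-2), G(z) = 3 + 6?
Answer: 28587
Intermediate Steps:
G(z) = 9
Z = -28 (Z = (9 + 5)*(-2) = 14*(-2) = -28)
s(Q, m) = -24 + 8*m*(-3 + Q) (s(Q, m) = 24 - 8*(6 - (Q - 3)*m) = 24 - 8*(6 - (-3 + Q)*m) = 24 - 8*(6 - m*(-3 + Q)) = 24 + (-48 + 8*m*(-3 + Q)) = -24 + 8*m*(-3 + Q))
(s(8, Z) + 146*(147 - 1*52)) + 15861 = ((-24 - 24*(-28) + 8*8*(-28)) + 146*(147 - 1*52)) + 15861 = ((-24 + 672 - 1792) + 146*(147 - 52)) + 15861 = (-1144 + 146*95) + 15861 = (-1144 + 13870) + 15861 = 12726 + 15861 = 28587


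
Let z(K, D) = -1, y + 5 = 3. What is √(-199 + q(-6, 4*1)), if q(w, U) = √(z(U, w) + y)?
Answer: √(-199 + I*√3) ≈ 0.06139 + 14.107*I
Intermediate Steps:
y = -2 (y = -5 + 3 = -2)
q(w, U) = I*√3 (q(w, U) = √(-1 - 2) = √(-3) = I*√3)
√(-199 + q(-6, 4*1)) = √(-199 + I*√3)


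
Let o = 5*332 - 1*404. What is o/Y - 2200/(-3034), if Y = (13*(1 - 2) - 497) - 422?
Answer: -220038/353461 ≈ -0.62252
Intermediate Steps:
Y = -932 (Y = (13*(-1) - 497) - 422 = (-13 - 497) - 422 = -510 - 422 = -932)
o = 1256 (o = 1660 - 404 = 1256)
o/Y - 2200/(-3034) = 1256/(-932) - 2200/(-3034) = 1256*(-1/932) - 2200*(-1/3034) = -314/233 + 1100/1517 = -220038/353461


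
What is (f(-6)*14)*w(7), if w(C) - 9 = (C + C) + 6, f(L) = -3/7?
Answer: -174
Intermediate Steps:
f(L) = -3/7 (f(L) = -3*⅐ = -3/7)
w(C) = 15 + 2*C (w(C) = 9 + ((C + C) + 6) = 9 + (2*C + 6) = 9 + (6 + 2*C) = 15 + 2*C)
(f(-6)*14)*w(7) = (-3/7*14)*(15 + 2*7) = -6*(15 + 14) = -6*29 = -174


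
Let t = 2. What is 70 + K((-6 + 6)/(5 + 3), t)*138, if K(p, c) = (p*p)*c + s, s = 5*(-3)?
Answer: -2000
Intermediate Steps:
s = -15
K(p, c) = -15 + c*p**2 (K(p, c) = (p*p)*c - 15 = p**2*c - 15 = c*p**2 - 15 = -15 + c*p**2)
70 + K((-6 + 6)/(5 + 3), t)*138 = 70 + (-15 + 2*((-6 + 6)/(5 + 3))**2)*138 = 70 + (-15 + 2*(0/8)**2)*138 = 70 + (-15 + 2*(0*(1/8))**2)*138 = 70 + (-15 + 2*0**2)*138 = 70 + (-15 + 2*0)*138 = 70 + (-15 + 0)*138 = 70 - 15*138 = 70 - 2070 = -2000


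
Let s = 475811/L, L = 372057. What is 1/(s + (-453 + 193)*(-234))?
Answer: 53151/3233774813 ≈ 1.6436e-5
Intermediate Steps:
s = 67973/53151 (s = 475811/372057 = 475811*(1/372057) = 67973/53151 ≈ 1.2789)
1/(s + (-453 + 193)*(-234)) = 1/(67973/53151 + (-453 + 193)*(-234)) = 1/(67973/53151 - 260*(-234)) = 1/(67973/53151 + 60840) = 1/(3233774813/53151) = 53151/3233774813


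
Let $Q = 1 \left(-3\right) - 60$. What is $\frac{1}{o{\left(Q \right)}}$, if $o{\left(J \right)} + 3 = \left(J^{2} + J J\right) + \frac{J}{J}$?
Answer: $\frac{1}{7936} \approx 0.00012601$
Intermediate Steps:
$Q = -63$ ($Q = -3 - 60 = -63$)
$o{\left(J \right)} = -2 + 2 J^{2}$ ($o{\left(J \right)} = -3 + \left(\left(J^{2} + J J\right) + \frac{J}{J}\right) = -3 + \left(\left(J^{2} + J^{2}\right) + 1\right) = -3 + \left(2 J^{2} + 1\right) = -3 + \left(1 + 2 J^{2}\right) = -2 + 2 J^{2}$)
$\frac{1}{o{\left(Q \right)}} = \frac{1}{-2 + 2 \left(-63\right)^{2}} = \frac{1}{-2 + 2 \cdot 3969} = \frac{1}{-2 + 7938} = \frac{1}{7936}$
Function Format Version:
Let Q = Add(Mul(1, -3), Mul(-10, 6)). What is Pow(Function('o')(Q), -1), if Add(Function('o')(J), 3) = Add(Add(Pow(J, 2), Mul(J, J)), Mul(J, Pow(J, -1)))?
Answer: Rational(1, 7936) ≈ 0.00012601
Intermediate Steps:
Q = -63 (Q = Add(-3, -60) = -63)
Function('o')(J) = Add(-2, Mul(2, Pow(J, 2))) (Function('o')(J) = Add(-3, Add(Add(Pow(J, 2), Mul(J, J)), Mul(J, Pow(J, -1)))) = Add(-3, Add(Add(Pow(J, 2), Pow(J, 2)), 1)) = Add(-3, Add(Mul(2, Pow(J, 2)), 1)) = Add(-3, Add(1, Mul(2, Pow(J, 2)))) = Add(-2, Mul(2, Pow(J, 2))))
Pow(Function('o')(Q), -1) = Pow(Add(-2, Mul(2, Pow(-63, 2))), -1) = Pow(Add(-2, Mul(2, 3969)), -1) = Pow(Add(-2, 7938), -1) = Pow(7936, -1) = Rational(1, 7936)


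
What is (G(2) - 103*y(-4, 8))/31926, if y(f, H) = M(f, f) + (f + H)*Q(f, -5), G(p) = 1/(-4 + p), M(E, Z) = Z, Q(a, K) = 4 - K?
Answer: -6593/63852 ≈ -0.10325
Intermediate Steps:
y(f, H) = 9*H + 10*f (y(f, H) = f + (f + H)*(4 - 1*(-5)) = f + (H + f)*(4 + 5) = f + (H + f)*9 = f + (9*H + 9*f) = 9*H + 10*f)
(G(2) - 103*y(-4, 8))/31926 = (1/(-4 + 2) - 103*(9*8 + 10*(-4)))/31926 = (1/(-2) - 103*(72 - 40))*(1/31926) = (-1/2 - 103*32)*(1/31926) = (-1/2 - 3296)*(1/31926) = -6593/2*1/31926 = -6593/63852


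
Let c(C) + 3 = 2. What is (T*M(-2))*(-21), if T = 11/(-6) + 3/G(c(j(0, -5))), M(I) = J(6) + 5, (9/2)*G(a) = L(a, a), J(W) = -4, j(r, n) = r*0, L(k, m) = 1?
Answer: -245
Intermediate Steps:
j(r, n) = 0
c(C) = -1 (c(C) = -3 + 2 = -1)
G(a) = 2/9 (G(a) = (2/9)*1 = 2/9)
M(I) = 1 (M(I) = -4 + 5 = 1)
T = 35/3 (T = 11/(-6) + 3/(2/9) = 11*(-⅙) + 3*(9/2) = -11/6 + 27/2 = 35/3 ≈ 11.667)
(T*M(-2))*(-21) = ((35/3)*1)*(-21) = (35/3)*(-21) = -245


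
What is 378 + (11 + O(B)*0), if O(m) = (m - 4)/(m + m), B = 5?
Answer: 389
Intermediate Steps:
O(m) = (-4 + m)/(2*m) (O(m) = (-4 + m)/((2*m)) = (-4 + m)*(1/(2*m)) = (-4 + m)/(2*m))
378 + (11 + O(B)*0) = 378 + (11 + ((1/2)*(-4 + 5)/5)*0) = 378 + (11 + ((1/2)*(1/5)*1)*0) = 378 + (11 + (1/10)*0) = 378 + (11 + 0) = 378 + 11 = 389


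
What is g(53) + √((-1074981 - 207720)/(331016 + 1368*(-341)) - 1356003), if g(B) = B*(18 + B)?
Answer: 3763 + I*√1555380751438905/33868 ≈ 3763.0 + 1164.5*I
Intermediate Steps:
g(53) + √((-1074981 - 207720)/(331016 + 1368*(-341)) - 1356003) = 53*(18 + 53) + √((-1074981 - 207720)/(331016 + 1368*(-341)) - 1356003) = 53*71 + √(-1282701/(331016 - 466488) - 1356003) = 3763 + √(-1282701/(-135472) - 1356003) = 3763 + √(-1282701*(-1/135472) - 1356003) = 3763 + √(1282701/135472 - 1356003) = 3763 + √(-183699155715/135472) = 3763 + I*√1555380751438905/33868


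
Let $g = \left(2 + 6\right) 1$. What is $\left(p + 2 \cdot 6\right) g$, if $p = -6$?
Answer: $48$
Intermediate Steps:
$g = 8$ ($g = 8 \cdot 1 = 8$)
$\left(p + 2 \cdot 6\right) g = \left(-6 + 2 \cdot 6\right) 8 = \left(-6 + 12\right) 8 = 6 \cdot 8 = 48$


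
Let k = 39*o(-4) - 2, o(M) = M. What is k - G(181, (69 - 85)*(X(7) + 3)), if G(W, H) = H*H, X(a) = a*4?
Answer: -246174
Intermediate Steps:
X(a) = 4*a
G(W, H) = H²
k = -158 (k = 39*(-4) - 2 = -156 - 2 = -158)
k - G(181, (69 - 85)*(X(7) + 3)) = -158 - ((69 - 85)*(4*7 + 3))² = -158 - (-16*(28 + 3))² = -158 - (-16*31)² = -158 - 1*(-496)² = -158 - 1*246016 = -158 - 246016 = -246174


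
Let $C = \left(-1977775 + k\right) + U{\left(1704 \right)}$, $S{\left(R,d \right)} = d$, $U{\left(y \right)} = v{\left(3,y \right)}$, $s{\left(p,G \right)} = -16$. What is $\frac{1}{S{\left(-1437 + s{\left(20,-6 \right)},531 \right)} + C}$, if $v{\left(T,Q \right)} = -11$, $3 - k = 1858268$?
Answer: $- \frac{1}{3835520} \approx -2.6072 \cdot 10^{-7}$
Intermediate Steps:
$k = -1858265$ ($k = 3 - 1858268 = -1858265$)
$U{\left(y \right)} = -11$
$C = -3836051$ ($C = \left(-1977775 - 1858265\right) - 11 = -3836040 - 11 = -3836051$)
$\frac{1}{S{\left(-1437 + s{\left(20,-6 \right)},531 \right)} + C} = \frac{1}{531 - 3836051} = \frac{1}{-3835520} = - \frac{1}{3835520}$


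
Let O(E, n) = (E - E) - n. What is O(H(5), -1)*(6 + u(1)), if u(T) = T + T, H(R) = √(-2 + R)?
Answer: 8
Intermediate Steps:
O(E, n) = -n (O(E, n) = 0 - n = -n)
u(T) = 2*T
O(H(5), -1)*(6 + u(1)) = (-1*(-1))*(6 + 2*1) = 1*(6 + 2) = 1*8 = 8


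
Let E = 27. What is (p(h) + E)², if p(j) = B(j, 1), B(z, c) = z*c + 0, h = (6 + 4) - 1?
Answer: 1296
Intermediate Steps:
h = 9 (h = 10 - 1 = 9)
B(z, c) = c*z (B(z, c) = c*z + 0 = c*z)
p(j) = j (p(j) = 1*j = j)
(p(h) + E)² = (9 + 27)² = 36² = 1296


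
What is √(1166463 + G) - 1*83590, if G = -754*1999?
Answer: -83590 + I*√340783 ≈ -83590.0 + 583.77*I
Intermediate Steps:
G = -1507246
√(1166463 + G) - 1*83590 = √(1166463 - 1507246) - 1*83590 = √(-340783) - 83590 = I*√340783 - 83590 = -83590 + I*√340783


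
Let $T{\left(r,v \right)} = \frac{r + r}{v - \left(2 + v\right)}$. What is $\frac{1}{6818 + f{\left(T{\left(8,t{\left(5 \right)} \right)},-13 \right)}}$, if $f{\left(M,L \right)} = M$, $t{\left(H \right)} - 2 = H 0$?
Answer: $\frac{1}{6810} \approx 0.00014684$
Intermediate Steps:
$t{\left(H \right)} = 2$ ($t{\left(H \right)} = 2 + H 0 = 2 + 0 = 2$)
$T{\left(r,v \right)} = - r$ ($T{\left(r,v \right)} = \frac{2 r}{-2} = 2 r \left(- \frac{1}{2}\right) = - r$)
$\frac{1}{6818 + f{\left(T{\left(8,t{\left(5 \right)} \right)},-13 \right)}} = \frac{1}{6818 - 8} = \frac{1}{6810}$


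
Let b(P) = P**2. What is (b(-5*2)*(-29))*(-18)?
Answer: 52200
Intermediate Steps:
(b(-5*2)*(-29))*(-18) = ((-5*2)**2*(-29))*(-18) = ((-10)**2*(-29))*(-18) = (100*(-29))*(-18) = -2900*(-18) = 52200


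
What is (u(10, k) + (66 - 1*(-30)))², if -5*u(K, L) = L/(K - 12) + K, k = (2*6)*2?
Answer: 232324/25 ≈ 9293.0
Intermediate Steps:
k = 24 (k = 12*2 = 24)
u(K, L) = -K/5 - L/(5*(-12 + K)) (u(K, L) = -(L/(K - 12) + K)/5 = -(L/(-12 + K) + K)/5 = -(K + L/(-12 + K))/5 = -K/5 - L/(5*(-12 + K)))
(u(10, k) + (66 - 1*(-30)))² = ((-1*24 - 1*10² + 12*10)/(5*(-12 + 10)) + (66 - 1*(-30)))² = ((⅕)*(-24 - 1*100 + 120)/(-2) + (66 + 30))² = ((⅕)*(-½)*(-24 - 100 + 120) + 96)² = ((⅕)*(-½)*(-4) + 96)² = (⅖ + 96)² = (482/5)² = 232324/25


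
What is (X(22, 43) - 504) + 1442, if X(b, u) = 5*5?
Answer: 963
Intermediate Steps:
X(b, u) = 25
(X(22, 43) - 504) + 1442 = (25 - 504) + 1442 = -479 + 1442 = 963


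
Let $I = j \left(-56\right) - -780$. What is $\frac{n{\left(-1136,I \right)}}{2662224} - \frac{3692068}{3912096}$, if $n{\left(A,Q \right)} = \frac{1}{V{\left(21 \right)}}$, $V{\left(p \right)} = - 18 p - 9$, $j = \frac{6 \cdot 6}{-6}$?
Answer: $- \frac{39623607948905}{41984968316688} \approx -0.94376$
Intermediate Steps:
$j = -6$ ($j = 36 \left(- \frac{1}{6}\right) = -6$)
$V{\left(p \right)} = -9 - 18 p$
$I = 1116$ ($I = \left(-6\right) \left(-56\right) - -780 = 336 + 780 = 1116$)
$n{\left(A,Q \right)} = - \frac{1}{387}$ ($n{\left(A,Q \right)} = \frac{1}{-9 - 378} = \frac{1}{-387} = - \frac{1}{387}$)
$\frac{n{\left(-1136,I \right)}}{2662224} - \frac{3692068}{3912096} = - \frac{1}{387 \cdot 2662224} - \frac{3692068}{3912096} = \left(- \frac{1}{387}\right) \frac{1}{2662224} - \frac{923017}{978024} = - \frac{1}{1030280688} - \frac{923017}{978024} = - \frac{39623607948905}{41984968316688}$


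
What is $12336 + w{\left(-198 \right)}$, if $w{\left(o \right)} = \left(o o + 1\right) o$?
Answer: $-7750254$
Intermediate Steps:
$w{\left(o \right)} = o \left(1 + o^{2}\right)$ ($w{\left(o \right)} = \left(o^{2} + 1\right) o = \left(1 + o^{2}\right) o = o \left(1 + o^{2}\right)$)
$12336 + w{\left(-198 \right)} = 12336 + \left(-198 + \left(-198\right)^{3}\right) = 12336 - 7762590 = -7750254$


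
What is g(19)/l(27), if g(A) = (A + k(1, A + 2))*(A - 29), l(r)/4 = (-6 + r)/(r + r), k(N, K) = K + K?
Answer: -2745/7 ≈ -392.14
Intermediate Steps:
k(N, K) = 2*K
l(r) = 2*(-6 + r)/r (l(r) = 4*((-6 + r)/(r + r)) = 4*((-6 + r)/((2*r))) = 4*((-6 + r)*(1/(2*r))) = 4*((-6 + r)/(2*r)) = 2*(-6 + r)/r)
g(A) = (-29 + A)*(4 + 3*A) (g(A) = (A + 2*(A + 2))*(A - 29) = (A + 2*(2 + A))*(-29 + A) = (A + (4 + 2*A))*(-29 + A) = (4 + 3*A)*(-29 + A) = (-29 + A)*(4 + 3*A))
g(19)/l(27) = (-116 - 83*19 + 3*19²)/(2 - 12/27) = (-116 - 1577 + 3*361)/(2 - 12*1/27) = (-116 - 1577 + 1083)/(2 - 4/9) = -610/14/9 = -610*9/14 = -2745/7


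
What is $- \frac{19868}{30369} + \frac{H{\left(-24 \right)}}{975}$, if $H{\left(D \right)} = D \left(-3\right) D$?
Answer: $- \frac{23949644}{9869925} \approx -2.4265$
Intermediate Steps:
$H{\left(D \right)} = - 3 D^{2}$ ($H{\left(D \right)} = - 3 D D = - 3 D^{2}$)
$- \frac{19868}{30369} + \frac{H{\left(-24 \right)}}{975} = - \frac{19868}{30369} + \frac{\left(-3\right) \left(-24\right)^{2}}{975} = \left(-19868\right) \frac{1}{30369} + \left(-3\right) 576 \cdot \frac{1}{975} = - \frac{19868}{30369} - \frac{576}{325} = - \frac{23949644}{9869925}$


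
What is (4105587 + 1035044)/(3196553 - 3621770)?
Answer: -5140631/425217 ≈ -12.089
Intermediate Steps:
(4105587 + 1035044)/(3196553 - 3621770) = 5140631/(-425217) = 5140631*(-1/425217) = -5140631/425217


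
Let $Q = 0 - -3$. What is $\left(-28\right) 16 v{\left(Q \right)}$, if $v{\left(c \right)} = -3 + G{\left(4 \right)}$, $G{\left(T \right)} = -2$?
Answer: $2240$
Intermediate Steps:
$Q = 3$ ($Q = 0 + 3 = 3$)
$v{\left(c \right)} = -5$ ($v{\left(c \right)} = -3 - 2 = -5$)
$\left(-28\right) 16 v{\left(Q \right)} = \left(-28\right) 16 \left(-5\right) = \left(-448\right) \left(-5\right) = 2240$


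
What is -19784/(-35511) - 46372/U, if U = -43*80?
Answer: 428693263/30539460 ≈ 14.037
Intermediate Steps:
U = -3440
-19784/(-35511) - 46372/U = -19784/(-35511) - 46372/(-3440) = -19784*(-1/35511) - 46372*(-1/3440) = 19784/35511 + 11593/860 = 428693263/30539460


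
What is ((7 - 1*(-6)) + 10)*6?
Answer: 138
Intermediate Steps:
((7 - 1*(-6)) + 10)*6 = ((7 + 6) + 10)*6 = (13 + 10)*6 = 23*6 = 138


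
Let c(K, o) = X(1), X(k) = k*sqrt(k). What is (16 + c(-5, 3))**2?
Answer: 289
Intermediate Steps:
X(k) = k**(3/2)
c(K, o) = 1 (c(K, o) = 1**(3/2) = 1)
(16 + c(-5, 3))**2 = (16 + 1)**2 = 17**2 = 289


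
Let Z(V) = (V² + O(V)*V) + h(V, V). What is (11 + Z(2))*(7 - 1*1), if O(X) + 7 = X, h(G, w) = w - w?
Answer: 30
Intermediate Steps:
h(G, w) = 0
O(X) = -7 + X
Z(V) = V² + V*(-7 + V) (Z(V) = (V² + (-7 + V)*V) + 0 = (V² + V*(-7 + V)) + 0 = V² + V*(-7 + V))
(11 + Z(2))*(7 - 1*1) = (11 + 2*(-7 + 2*2))*(7 - 1*1) = (11 + 2*(-7 + 4))*(7 - 1) = (11 + 2*(-3))*6 = (11 - 6)*6 = 5*6 = 30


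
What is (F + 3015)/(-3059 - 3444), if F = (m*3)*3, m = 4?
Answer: -3051/6503 ≈ -0.46917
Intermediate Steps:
F = 36 (F = (4*3)*3 = 12*3 = 36)
(F + 3015)/(-3059 - 3444) = (36 + 3015)/(-3059 - 3444) = 3051/(-6503) = 3051*(-1/6503) = -3051/6503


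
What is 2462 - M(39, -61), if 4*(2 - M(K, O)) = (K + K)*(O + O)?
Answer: 81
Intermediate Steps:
M(K, O) = 2 - K*O (M(K, O) = 2 - (K + K)*(O + O)/4 = 2 - 2*K*2*O/4 = 2 - K*O)
2462 - M(39, -61) = 2462 - (2 - 1*39*(-61)) = 2462 - (2 + 2379) = 2462 - 1*2381 = 2462 - 2381 = 81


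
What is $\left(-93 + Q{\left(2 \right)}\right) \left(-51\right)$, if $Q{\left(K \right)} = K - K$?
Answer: $4743$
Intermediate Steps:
$Q{\left(K \right)} = 0$
$\left(-93 + Q{\left(2 \right)}\right) \left(-51\right) = \left(-93 + 0\right) \left(-51\right) = \left(-93\right) \left(-51\right) = 4743$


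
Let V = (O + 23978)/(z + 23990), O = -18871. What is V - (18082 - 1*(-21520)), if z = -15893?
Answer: -320652287/8097 ≈ -39601.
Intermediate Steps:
V = 5107/8097 (V = (-18871 + 23978)/(-15893 + 23990) = 5107/8097 ≈ 0.63073)
V - (18082 - 1*(-21520)) = 5107/8097 - (18082 - 1*(-21520)) = 5107/8097 - (18082 + 21520) = 5107/8097 - 1*39602 = 5107/8097 - 39602 = -320652287/8097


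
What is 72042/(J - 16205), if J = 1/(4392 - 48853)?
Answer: -533843227/120081751 ≈ -4.4457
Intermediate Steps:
J = -1/44461 (J = 1/(-44461) = -1/44461 ≈ -2.2492e-5)
72042/(J - 16205) = 72042/(-1/44461 - 16205) = 72042/(-720490506/44461) = 72042*(-44461/720490506) = -533843227/120081751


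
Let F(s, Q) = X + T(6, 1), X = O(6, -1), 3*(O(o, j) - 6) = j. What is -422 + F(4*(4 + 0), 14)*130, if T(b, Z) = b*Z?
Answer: 3284/3 ≈ 1094.7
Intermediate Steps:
O(o, j) = 6 + j/3
T(b, Z) = Z*b
X = 17/3 (X = 6 + (⅓)*(-1) = 6 - ⅓ = 17/3 ≈ 5.6667)
F(s, Q) = 35/3 (F(s, Q) = 17/3 + 1*6 = 17/3 + 6 = 35/3)
-422 + F(4*(4 + 0), 14)*130 = -422 + (35/3)*130 = -422 + 4550/3 = 3284/3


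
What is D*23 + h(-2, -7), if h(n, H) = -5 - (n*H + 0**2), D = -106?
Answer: -2457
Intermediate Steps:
h(n, H) = -5 - H*n (h(n, H) = -5 - (H*n + 0) = -5 - H*n)
D*23 + h(-2, -7) = -106*23 + (-5 - 1*(-7)*(-2)) = -2438 + (-5 - 14) = -2438 - 19 = -2457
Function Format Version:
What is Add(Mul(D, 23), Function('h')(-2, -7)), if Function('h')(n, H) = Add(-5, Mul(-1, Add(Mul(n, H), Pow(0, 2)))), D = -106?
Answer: -2457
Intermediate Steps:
Function('h')(n, H) = Add(-5, Mul(-1, H, n)) (Function('h')(n, H) = Add(-5, Mul(-1, Add(Mul(H, n), 0))) = Add(-5, Mul(-1, Mul(H, n))) = Add(-5, Mul(-1, H, n)))
Add(Mul(D, 23), Function('h')(-2, -7)) = Add(Mul(-106, 23), Add(-5, Mul(-1, -7, -2))) = Add(-2438, Add(-5, -14)) = Add(-2438, -19) = -2457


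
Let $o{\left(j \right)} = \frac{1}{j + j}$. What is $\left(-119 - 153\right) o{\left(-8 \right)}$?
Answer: $17$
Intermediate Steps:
$o{\left(j \right)} = \frac{1}{2 j}$
$\left(-119 - 153\right) o{\left(-8 \right)} = \left(-119 - 153\right) \frac{1}{2 \left(-8\right)} = - 272 \cdot \frac{1}{2} \left(- \frac{1}{8}\right) = \left(-272\right) \left(- \frac{1}{16}\right) = 17$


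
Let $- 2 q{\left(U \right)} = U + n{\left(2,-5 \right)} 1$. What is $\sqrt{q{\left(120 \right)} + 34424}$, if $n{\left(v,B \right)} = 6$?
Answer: $\sqrt{34361} \approx 185.37$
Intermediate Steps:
$q{\left(U \right)} = -3 - \frac{U}{2}$ ($q{\left(U \right)} = - \frac{U + 6 \cdot 1}{2} = - \frac{U + 6}{2} = - \frac{6 + U}{2} = -3 - \frac{U}{2}$)
$\sqrt{q{\left(120 \right)} + 34424} = \sqrt{\left(-3 - 60\right) + 34424} = \sqrt{-63 + 34424} = \sqrt{34361}$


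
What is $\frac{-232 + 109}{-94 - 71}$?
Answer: $\frac{41}{55} \approx 0.74545$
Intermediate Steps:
$\frac{-232 + 109}{-94 - 71} = - \frac{123}{-165} = \left(-123\right) \left(- \frac{1}{165}\right) = \frac{41}{55}$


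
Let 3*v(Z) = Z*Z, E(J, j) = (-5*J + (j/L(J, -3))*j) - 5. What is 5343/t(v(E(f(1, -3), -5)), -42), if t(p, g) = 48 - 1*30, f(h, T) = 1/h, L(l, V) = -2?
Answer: 1781/6 ≈ 296.83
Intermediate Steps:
E(J, j) = -5 - 5*J - j**2/2 (E(J, j) = (-5*J + (j/(-2))*j) - 5 = (-5*J + (j*(-1/2))*j) - 5 = (-5*J + (-j/2)*j) - 5 = (-5*J - j**2/2) - 5 = -5 - 5*J - j**2/2)
v(Z) = Z**2/3 (v(Z) = (Z*Z)/3 = Z**2/3)
t(p, g) = 18 (t(p, g) = 48 - 30 = 18)
5343/t(v(E(f(1, -3), -5)), -42) = 5343/18 = 5343*(1/18) = 1781/6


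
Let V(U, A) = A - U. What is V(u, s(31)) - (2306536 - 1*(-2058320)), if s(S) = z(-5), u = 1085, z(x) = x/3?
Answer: -13097828/3 ≈ -4.3659e+6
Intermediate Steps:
z(x) = x/3 (z(x) = x*(1/3) = x/3)
s(S) = -5/3 (s(S) = (1/3)*(-5) = -5/3)
V(u, s(31)) - (2306536 - 1*(-2058320)) = (-5/3 - 1*1085) - (2306536 - 1*(-2058320)) = (-5/3 - 1085) - (2306536 + 2058320) = -3260/3 - 1*4364856 = -3260/3 - 4364856 = -13097828/3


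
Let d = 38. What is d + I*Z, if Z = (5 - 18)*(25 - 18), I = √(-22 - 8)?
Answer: 38 - 91*I*√30 ≈ 38.0 - 498.43*I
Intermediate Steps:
I = I*√30 (I = √(-30) = I*√30 ≈ 5.4772*I)
Z = -91 (Z = -13*7 = -91)
d + I*Z = 38 + (I*√30)*(-91) = 38 - 91*I*√30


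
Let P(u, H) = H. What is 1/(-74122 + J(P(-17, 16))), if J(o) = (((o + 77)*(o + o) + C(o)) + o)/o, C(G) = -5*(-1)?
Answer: -16/1182955 ≈ -1.3525e-5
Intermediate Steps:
C(G) = 5
J(o) = (5 + o + 2*o*(77 + o))/o (J(o) = (((o + 77)*(o + o) + 5) + o)/o = (((77 + o)*(2*o) + 5) + o)/o = ((2*o*(77 + o) + 5) + o)/o = ((5 + 2*o*(77 + o)) + o)/o = (5 + o + 2*o*(77 + o))/o)
1/(-74122 + J(P(-17, 16))) = 1/(-74122 + (155 + 2*16 + 5/16)) = 1/(-74122 + (155 + 32 + 5*(1/16))) = 1/(-74122 + (155 + 32 + 5/16)) = 1/(-74122 + 2997/16) = 1/(-1182955/16) = -16/1182955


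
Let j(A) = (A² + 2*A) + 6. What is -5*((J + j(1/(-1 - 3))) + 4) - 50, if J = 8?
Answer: -2205/16 ≈ -137.81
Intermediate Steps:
j(A) = 6 + A² + 2*A
-5*((J + j(1/(-1 - 3))) + 4) - 50 = -5*((8 + (6 + (1/(-1 - 3))² + 2/(-1 - 3))) + 4) - 50 = -5*((8 + (6 + (1/(-4))² + 2/(-4))) + 4) - 50 = -5*((8 + (6 + (-¼)² + 2*(-¼))) + 4) - 50 = -5*((8 + (6 + 1/16 - ½)) + 4) - 50 = -5*((8 + 89/16) + 4) - 50 = -5*(217/16 + 4) - 50 = -5*281/16 - 50 = -1405/16 - 50 = -2205/16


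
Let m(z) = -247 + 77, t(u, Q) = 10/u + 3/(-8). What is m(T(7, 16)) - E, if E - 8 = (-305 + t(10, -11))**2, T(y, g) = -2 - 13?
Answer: -5940617/64 ≈ -92822.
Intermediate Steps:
T(y, g) = -15
t(u, Q) = -3/8 + 10/u (t(u, Q) = 10/u + 3*(-1/8) = 10/u - 3/8 = -3/8 + 10/u)
m(z) = -170
E = 5929737/64 (E = 8 + (-305 + (-3/8 + 10/10))**2 = 8 + (-305 + (-3/8 + 10*(1/10)))**2 = 8 + (-305 + (-3/8 + 1))**2 = 8 + (-305 + 5/8)**2 = 8 + (-2435/8)**2 = 8 + 5929225/64 = 5929737/64 ≈ 92652.)
m(T(7, 16)) - E = -170 - 1*5929737/64 = -170 - 5929737/64 = -5940617/64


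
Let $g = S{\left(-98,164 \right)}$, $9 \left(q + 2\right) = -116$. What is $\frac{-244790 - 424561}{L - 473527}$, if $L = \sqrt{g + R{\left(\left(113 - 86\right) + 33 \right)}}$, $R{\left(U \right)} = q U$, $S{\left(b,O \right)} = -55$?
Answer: $\frac{950867312931}{672683462032} + \frac{669351 i \sqrt{8535}}{672683462032} \approx 1.4135 + 9.1927 \cdot 10^{-5} i$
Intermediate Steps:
$q = - \frac{134}{9}$ ($q = -2 + \frac{1}{9} \left(-116\right) = -2 - \frac{116}{9} = - \frac{134}{9} \approx -14.889$)
$g = -55$
$R{\left(U \right)} = - \frac{134 U}{9}$
$L = \frac{i \sqrt{8535}}{3}$ ($L = \sqrt{-55 - \frac{134 \left(\left(113 - 86\right) + 33\right)}{9}} = \sqrt{-55 - \frac{134 \left(27 + 33\right)}{9}} = \sqrt{-55 - \frac{2680}{3}} = \sqrt{- \frac{2845}{3}} = \frac{i \sqrt{8535}}{3} \approx 30.795 i$)
$\frac{-244790 - 424561}{L - 473527} = \frac{-244790 - 424561}{\frac{i \sqrt{8535}}{3} - 473527} = - \frac{669351}{-473527 + \frac{i \sqrt{8535}}{3}}$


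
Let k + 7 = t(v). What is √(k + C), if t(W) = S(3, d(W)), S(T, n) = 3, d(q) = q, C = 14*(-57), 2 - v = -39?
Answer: I*√802 ≈ 28.32*I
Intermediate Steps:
v = 41 (v = 2 - 1*(-39) = 2 + 39 = 41)
C = -798
t(W) = 3
k = -4 (k = -7 + 3 = -4)
√(k + C) = √(-4 - 798) = √(-802) = I*√802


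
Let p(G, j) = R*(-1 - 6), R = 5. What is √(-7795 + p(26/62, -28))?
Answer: 3*I*√870 ≈ 88.487*I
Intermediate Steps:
p(G, j) = -35 (p(G, j) = 5*(-1 - 6) = 5*(-7) = -35)
√(-7795 + p(26/62, -28)) = √(-7795 - 35) = √(-7830) = 3*I*√870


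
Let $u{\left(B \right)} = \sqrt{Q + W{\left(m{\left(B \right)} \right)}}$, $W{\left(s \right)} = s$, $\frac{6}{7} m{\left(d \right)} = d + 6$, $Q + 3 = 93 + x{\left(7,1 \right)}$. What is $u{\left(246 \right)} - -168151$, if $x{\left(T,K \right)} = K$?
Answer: $168151 + \sqrt{385} \approx 1.6817 \cdot 10^{5}$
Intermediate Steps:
$Q = 91$ ($Q = -3 + \left(93 + 1\right) = -3 + 94 = 91$)
$m{\left(d \right)} = 7 + \frac{7 d}{6}$ ($m{\left(d \right)} = \frac{7 \left(d + 6\right)}{6} = \frac{7 \left(6 + d\right)}{6} = 7 + \frac{7 d}{6}$)
$u{\left(B \right)} = \sqrt{98 + \frac{7 B}{6}}$ ($u{\left(B \right)} = \sqrt{91 + \left(7 + \frac{7 B}{6}\right)} = \sqrt{98 + \frac{7 B}{6}}$)
$u{\left(246 \right)} - -168151 = \frac{\sqrt{3528 + 42 \cdot 246}}{6} - -168151 = \frac{\sqrt{3528 + 10332}}{6} + 168151 = \frac{\sqrt{13860}}{6} + 168151 = \frac{6 \sqrt{385}}{6} + 168151 = \sqrt{385} + 168151 = 168151 + \sqrt{385}$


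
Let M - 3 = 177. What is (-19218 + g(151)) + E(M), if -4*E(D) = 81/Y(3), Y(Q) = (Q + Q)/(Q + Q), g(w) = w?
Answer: -76349/4 ≈ -19087.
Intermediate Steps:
M = 180 (M = 3 + 177 = 180)
Y(Q) = 1 (Y(Q) = (2*Q)/((2*Q)) = (2*Q)*(1/(2*Q)) = 1)
E(D) = -81/4 (E(D) = -81/(4*1) = -81/4)
(-19218 + g(151)) + E(M) = (-19218 + 151) - 81/4 = -19067 - 81/4 = -76349/4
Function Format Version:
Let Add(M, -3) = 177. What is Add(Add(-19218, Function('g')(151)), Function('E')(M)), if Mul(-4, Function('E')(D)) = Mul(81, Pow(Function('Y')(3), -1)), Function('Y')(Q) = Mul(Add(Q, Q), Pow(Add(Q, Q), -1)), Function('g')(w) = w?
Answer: Rational(-76349, 4) ≈ -19087.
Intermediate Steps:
M = 180 (M = Add(3, 177) = 180)
Function('Y')(Q) = 1 (Function('Y')(Q) = Mul(Mul(2, Q), Pow(Mul(2, Q), -1)) = Mul(Mul(2, Q), Mul(Rational(1, 2), Pow(Q, -1))) = 1)
Function('E')(D) = Rational(-81, 4) (Function('E')(D) = Mul(Rational(-1, 4), Mul(81, Pow(1, -1))) = Mul(Rational(-1, 4), Mul(81, 1)) = Mul(Rational(-1, 4), 81) = Rational(-81, 4))
Add(Add(-19218, Function('g')(151)), Function('E')(M)) = Add(Add(-19218, 151), Rational(-81, 4)) = Add(-19067, Rational(-81, 4)) = Rational(-76349, 4)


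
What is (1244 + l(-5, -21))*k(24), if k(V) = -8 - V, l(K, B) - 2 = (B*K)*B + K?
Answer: 30848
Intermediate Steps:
l(K, B) = 2 + K + K*B² (l(K, B) = 2 + ((B*K)*B + K) = 2 + (K*B² + K) = 2 + (K + K*B²) = 2 + K + K*B²)
(1244 + l(-5, -21))*k(24) = (1244 + (2 - 5 - 5*(-21)²))*(-8 - 1*24) = (1244 + (2 - 5 - 5*441))*(-8 - 24) = (1244 + (2 - 5 - 2205))*(-32) = (1244 - 2208)*(-32) = -964*(-32) = 30848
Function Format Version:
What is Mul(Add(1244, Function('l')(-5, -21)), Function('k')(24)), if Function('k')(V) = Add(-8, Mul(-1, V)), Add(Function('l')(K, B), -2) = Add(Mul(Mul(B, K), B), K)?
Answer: 30848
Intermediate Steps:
Function('l')(K, B) = Add(2, K, Mul(K, Pow(B, 2))) (Function('l')(K, B) = Add(2, Add(Mul(Mul(B, K), B), K)) = Add(2, Add(Mul(K, Pow(B, 2)), K)) = Add(2, Add(K, Mul(K, Pow(B, 2)))) = Add(2, K, Mul(K, Pow(B, 2))))
Mul(Add(1244, Function('l')(-5, -21)), Function('k')(24)) = Mul(Add(1244, Add(2, -5, Mul(-5, Pow(-21, 2)))), Add(-8, Mul(-1, 24))) = Mul(Add(1244, Add(2, -5, Mul(-5, 441))), Add(-8, -24)) = Mul(Add(1244, Add(2, -5, -2205)), -32) = Mul(Add(1244, -2208), -32) = Mul(-964, -32) = 30848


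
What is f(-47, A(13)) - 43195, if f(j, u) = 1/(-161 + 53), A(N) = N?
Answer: -4665061/108 ≈ -43195.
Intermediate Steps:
f(j, u) = -1/108 (f(j, u) = 1/(-108) = -1/108)
f(-47, A(13)) - 43195 = -1/108 - 43195 = -4665061/108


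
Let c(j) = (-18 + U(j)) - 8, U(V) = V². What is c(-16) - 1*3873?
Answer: -3643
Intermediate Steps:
c(j) = -26 + j² (c(j) = (-18 + j²) - 8 = -26 + j²)
c(-16) - 1*3873 = (-26 + (-16)²) - 1*3873 = (-26 + 256) - 3873 = 230 - 3873 = -3643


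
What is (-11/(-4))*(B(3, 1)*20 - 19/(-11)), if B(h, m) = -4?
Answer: -861/4 ≈ -215.25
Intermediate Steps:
(-11/(-4))*(B(3, 1)*20 - 19/(-11)) = (-11/(-4))*(-4*20 - 19/(-11)) = (-11*(-¼))*(-80 - 19*(-1/11)) = 11*(-80 + 19/11)/4 = (11/4)*(-861/11) = -861/4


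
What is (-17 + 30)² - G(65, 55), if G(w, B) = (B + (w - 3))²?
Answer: -13520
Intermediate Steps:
G(w, B) = (-3 + B + w)² (G(w, B) = (B + (-3 + w))² = (-3 + B + w)²)
(-17 + 30)² - G(65, 55) = (-17 + 30)² - (-3 + 55 + 65)² = 13² - 1*117² = 169 - 1*13689 = 169 - 13689 = -13520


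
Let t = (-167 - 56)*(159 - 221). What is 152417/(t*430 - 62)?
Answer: 152417/5945118 ≈ 0.025637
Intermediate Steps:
t = 13826 (t = -223*(-62) = 13826)
152417/(t*430 - 62) = 152417/(13826*430 - 62) = 152417/(5945180 - 62) = 152417/5945118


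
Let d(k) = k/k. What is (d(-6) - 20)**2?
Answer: 361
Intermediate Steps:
d(k) = 1
(d(-6) - 20)**2 = (1 - 20)**2 = (-19)**2 = 361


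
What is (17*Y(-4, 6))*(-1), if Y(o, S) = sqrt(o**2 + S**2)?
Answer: -34*sqrt(13) ≈ -122.59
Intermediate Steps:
Y(o, S) = sqrt(S**2 + o**2)
(17*Y(-4, 6))*(-1) = (17*sqrt(6**2 + (-4)**2))*(-1) = (17*sqrt(36 + 16))*(-1) = (17*sqrt(52))*(-1) = (17*(2*sqrt(13)))*(-1) = (34*sqrt(13))*(-1) = -34*sqrt(13)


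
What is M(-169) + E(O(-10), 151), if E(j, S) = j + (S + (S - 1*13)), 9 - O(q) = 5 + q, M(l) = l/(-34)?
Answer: 10471/34 ≈ 307.97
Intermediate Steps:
M(l) = -l/34 (M(l) = l*(-1/34) = -l/34)
O(q) = 4 - q (O(q) = 9 - (5 + q) = 9 + (-5 - q) = 4 - q)
E(j, S) = -13 + j + 2*S (E(j, S) = j + (S + (S - 13)) = j + (S + (-13 + S)) = j + (-13 + 2*S) = -13 + j + 2*S)
M(-169) + E(O(-10), 151) = -1/34*(-169) + (-13 + (4 - 1*(-10)) + 2*151) = 169/34 + (-13 + (4 + 10) + 302) = 169/34 + (-13 + 14 + 302) = 169/34 + 303 = 10471/34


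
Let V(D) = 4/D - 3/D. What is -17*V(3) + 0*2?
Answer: -17/3 ≈ -5.6667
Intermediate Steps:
V(D) = 1/D
-17*V(3) + 0*2 = -17/3 + 0*2 = -17*1/3 + 0 = -17/3 + 0 = -17/3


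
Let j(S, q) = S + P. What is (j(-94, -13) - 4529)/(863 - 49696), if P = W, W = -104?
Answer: 4727/48833 ≈ 0.096799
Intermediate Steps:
P = -104
j(S, q) = -104 + S (j(S, q) = S - 104 = -104 + S)
(j(-94, -13) - 4529)/(863 - 49696) = ((-104 - 94) - 4529)/(863 - 49696) = (-198 - 4529)/(-48833) = -4727*(-1/48833) = 4727/48833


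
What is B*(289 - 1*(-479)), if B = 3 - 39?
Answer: -27648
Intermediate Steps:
B = -36
B*(289 - 1*(-479)) = -36*(289 - 1*(-479)) = -36*(289 + 479) = -36*768 = -27648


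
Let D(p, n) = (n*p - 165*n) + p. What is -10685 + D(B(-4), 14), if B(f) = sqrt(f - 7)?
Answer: -12995 + 15*I*sqrt(11) ≈ -12995.0 + 49.749*I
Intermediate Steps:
B(f) = sqrt(-7 + f)
D(p, n) = p - 165*n + n*p (D(p, n) = (-165*n + n*p) + p = p - 165*n + n*p)
-10685 + D(B(-4), 14) = -10685 + (sqrt(-7 - 4) - 165*14 + 14*sqrt(-7 - 4)) = -10685 + (sqrt(-11) - 2310 + 14*sqrt(-11)) = -10685 + (I*sqrt(11) - 2310 + 14*(I*sqrt(11))) = -10685 + (I*sqrt(11) - 2310 + 14*I*sqrt(11)) = -10685 + (-2310 + 15*I*sqrt(11)) = -12995 + 15*I*sqrt(11)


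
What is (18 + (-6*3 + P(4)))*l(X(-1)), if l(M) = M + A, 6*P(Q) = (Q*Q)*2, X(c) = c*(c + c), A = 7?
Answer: 48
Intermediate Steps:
X(c) = 2*c² (X(c) = c*(2*c) = 2*c²)
P(Q) = Q²/3 (P(Q) = ((Q*Q)*2)/6 = (Q²*2)/6 = (2*Q²)/6 = Q²/3)
l(M) = 7 + M (l(M) = M + 7 = 7 + M)
(18 + (-6*3 + P(4)))*l(X(-1)) = (18 + (-6*3 + (⅓)*4²))*(7 + 2*(-1)²) = (18 + (-18 + (⅓)*16))*(7 + 2*1) = (18 + (-18 + 16/3))*(7 + 2) = (18 - 38/3)*9 = (16/3)*9 = 48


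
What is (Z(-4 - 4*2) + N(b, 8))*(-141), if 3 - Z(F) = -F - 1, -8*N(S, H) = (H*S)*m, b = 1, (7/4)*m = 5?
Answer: 10716/7 ≈ 1530.9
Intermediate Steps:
m = 20/7 (m = (4/7)*5 = 20/7 ≈ 2.8571)
N(S, H) = -5*H*S/14 (N(S, H) = -H*S*20/(8*7) = -5*H*S/14)
Z(F) = 4 + F (Z(F) = 3 - (-F - 1) = 3 - (-1 - F) = 3 + (1 + F) = 4 + F)
(Z(-4 - 4*2) + N(b, 8))*(-141) = ((4 + (-4 - 4*2)) - 5/14*8*1)*(-141) = ((4 + (-4 - 8)) - 20/7)*(-141) = ((4 - 12) - 20/7)*(-141) = (-8 - 20/7)*(-141) = -76/7*(-141) = 10716/7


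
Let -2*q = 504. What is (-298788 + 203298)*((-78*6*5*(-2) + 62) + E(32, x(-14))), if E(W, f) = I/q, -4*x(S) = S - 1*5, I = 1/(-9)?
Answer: -57054516385/126 ≈ -4.5281e+8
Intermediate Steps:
I = -⅑ ≈ -0.11111
x(S) = 5/4 - S/4 (x(S) = -(S - 1*5)/4 = -(S - 5)/4 = -(-5 + S)/4 = 5/4 - S/4)
q = -252 (q = -½*504 = -252)
E(W, f) = 1/2268 (E(W, f) = -⅑/(-252) = -⅑*(-1/252) = 1/2268)
(-298788 + 203298)*((-78*6*5*(-2) + 62) + E(32, x(-14))) = (-298788 + 203298)*((-78*6*5*(-2) + 62) + 1/2268) = -95490*((-2340*(-2) + 62) + 1/2268) = -95490*((-78*(-60) + 62) + 1/2268) = -95490*((4680 + 62) + 1/2268) = -95490*(4742 + 1/2268) = -95490*10754857/2268 = -57054516385/126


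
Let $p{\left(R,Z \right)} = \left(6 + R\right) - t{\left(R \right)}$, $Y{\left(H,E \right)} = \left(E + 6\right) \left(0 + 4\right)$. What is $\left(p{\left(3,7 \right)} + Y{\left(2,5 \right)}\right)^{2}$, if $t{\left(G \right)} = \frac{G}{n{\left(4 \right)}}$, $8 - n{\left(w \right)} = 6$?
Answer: $\frac{10609}{4} \approx 2652.3$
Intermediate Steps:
$n{\left(w \right)} = 2$ ($n{\left(w \right)} = 8 - 6 = 2$)
$Y{\left(H,E \right)} = 24 + 4 E$ ($Y{\left(H,E \right)} = \left(6 + E\right) 4 = 24 + 4 E$)
$t{\left(G \right)} = \frac{G}{2}$
$p{\left(R,Z \right)} = 6 + \frac{R}{2}$ ($p{\left(R,Z \right)} = \left(6 + R\right) - \frac{R}{2} = 6 + \frac{R}{2}$)
$\left(p{\left(3,7 \right)} + Y{\left(2,5 \right)}\right)^{2} = \left(\left(6 + \frac{1}{2} \cdot 3\right) + \left(24 + 4 \cdot 5\right)\right)^{2} = \left(\left(6 + \frac{3}{2}\right) + \left(24 + 20\right)\right)^{2} = \left(\frac{15}{2} + 44\right)^{2} = \left(\frac{103}{2}\right)^{2} = \frac{10609}{4}$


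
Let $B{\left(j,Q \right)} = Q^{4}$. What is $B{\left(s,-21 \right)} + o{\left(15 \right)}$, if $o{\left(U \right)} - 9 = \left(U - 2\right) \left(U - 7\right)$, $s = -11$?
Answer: $194594$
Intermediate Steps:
$o{\left(U \right)} = 9 + \left(-7 + U\right) \left(-2 + U\right)$ ($o{\left(U \right)} = 9 + \left(U - 2\right) \left(U - 7\right) = 9 + \left(-2 + U\right) \left(-7 + U\right) = 9 + \left(-7 + U\right) \left(-2 + U\right)$)
$B{\left(s,-21 \right)} + o{\left(15 \right)} = \left(-21\right)^{4} + \left(23 + 15^{2} - 135\right) = 194481 + \left(23 + 225 - 135\right) = 194481 + 113 = 194594$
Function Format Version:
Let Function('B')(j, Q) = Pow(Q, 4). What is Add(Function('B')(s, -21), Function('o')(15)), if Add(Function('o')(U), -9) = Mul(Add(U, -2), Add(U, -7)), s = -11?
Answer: 194594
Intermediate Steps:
Function('o')(U) = Add(9, Mul(Add(-7, U), Add(-2, U))) (Function('o')(U) = Add(9, Mul(Add(U, -2), Add(U, -7))) = Add(9, Mul(Add(-2, U), Add(-7, U))) = Add(9, Mul(Add(-7, U), Add(-2, U))))
Add(Function('B')(s, -21), Function('o')(15)) = Add(Pow(-21, 4), Add(23, Pow(15, 2), Mul(-9, 15))) = Add(194481, Add(23, 225, -135)) = Add(194481, 113) = 194594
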